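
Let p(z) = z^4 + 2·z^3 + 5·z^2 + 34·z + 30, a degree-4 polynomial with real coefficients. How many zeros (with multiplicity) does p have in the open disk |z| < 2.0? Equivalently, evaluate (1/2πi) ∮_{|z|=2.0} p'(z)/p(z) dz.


The zeros of p are: (1 + 3i), (1 - 3i), -1, -3.
Their magnitudes are: 3.162, 3.162, 1, 3.
Zeros with |z| < R = 2.0: -1.
Count = 1.
By the argument principle, (1/2πi) ∮_{|z|=R} p'(z)/p(z) dz equals exactly this count.

Number of zeros inside |z| < 2.0: 1.


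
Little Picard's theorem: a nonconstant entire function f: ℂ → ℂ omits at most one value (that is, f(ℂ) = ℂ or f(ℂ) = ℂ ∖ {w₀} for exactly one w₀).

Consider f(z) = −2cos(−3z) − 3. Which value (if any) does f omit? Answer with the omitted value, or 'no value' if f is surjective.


Little Picard bounds the complement of f(ℂ) to at most one point.
cos is entire and surjective onto ℂ: for every w ∈ ℂ, cos(ζ) = w has a solution ζ ∈ ℂ (e.g., via the complex inverse arccos). With ζ = −3z this gives z = ζ/(-3). Then -2·cos(−3z) takes every value in -2·ℂ = ℂ, and adding -3 is a bijection of ℂ. So f is surjective and omits no value. (Note: only on the real line is cos bounded by [−1, 1].)

Omitted value: no value.


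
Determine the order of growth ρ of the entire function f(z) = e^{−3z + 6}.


|e^{−3z + 6}| = e^{Re(-3·z) + 6} ≤ e^{3|z|^1 + 6} = e^{3r^1 + 6} on |z| = r, so ρ ≤ 1. Choosing z on |z|=r so that -3·z is real positive (always possible by picking arg z appropriately) gives |f(z)| = e^{3r^1 + 6}, matching the bound. The additive constant 6 does not affect log log M(r) ~ 1·log r. Hence ρ = 1.
Therefore ρ = 1.

Order ρ = 1.


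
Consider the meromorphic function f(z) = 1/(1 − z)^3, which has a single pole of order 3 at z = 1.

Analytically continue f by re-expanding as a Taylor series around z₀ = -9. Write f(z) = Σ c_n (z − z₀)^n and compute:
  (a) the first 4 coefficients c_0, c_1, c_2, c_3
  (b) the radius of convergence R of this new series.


Let w = z − z₀, so z = z₀ + w.
Then 1 − z = 1 − (z₀ + w) = (1 − z₀) − w = 10 − w.
f(z) = 1/(10 − w)^3 = (1/(10)^3) · (1 − w/(10))^{−3}.
By the binomial series (1−u)^{−3} = Σ_{n≥0} C(n+2, 2) u^n for |u|<1, with u = w/(10):
  c_n = C(n+2, 2) / (10)^(n+3).
  c_0 = 1/(10)^3 = 1/1000.
  c_1 = 3/(10)^4 = 3/10000.
  c_2 = 6/(10)^5 = 3/50000.
  c_3 = 10/(10)^6 = 1/100000.
The series is valid for |w/d| < 1, i.e. |z − z₀| < |d|.
Radius of convergence: R = |1 − z₀| = |10| = 10 (distance from z₀ to the singularity z = 1).

c_0 = 1/1000, c_1 = 3/10000, c_2 = 3/50000, c_3 = 1/100000; R = 10.


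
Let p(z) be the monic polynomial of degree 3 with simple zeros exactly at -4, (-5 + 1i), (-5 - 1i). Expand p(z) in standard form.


The polynomial is p(z) = ∏_{α ∈ S} (z − α), where S = {-4, (-5 + 1i), (-5 - 1i)}.
Expanding the product yields: p(z) = z^3 + 14·z^2 + 66·z + 104.
Note conjugate pairs combine to real quadratics: (z − (-5+1i))(z − (-5−1i)) = z² + 10z + 26.
The resulting polynomial has degree 3 and real coefficients as required.

p(z) = z^3 + 14·z^2 + 66·z + 104.


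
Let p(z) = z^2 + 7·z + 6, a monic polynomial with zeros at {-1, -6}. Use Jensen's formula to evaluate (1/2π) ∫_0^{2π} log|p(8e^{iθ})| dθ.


Zeros: -6, -1; r = 8.
Inside |z| < r: -6, -1. Outside (|z| ≥ r): ∅.
p(0) = 6, so log|p(0)| = log(6) = 1.7918.
Apply Jensen: I(r) = log|p(0)| + Σ_k log(r/|z_k|), summed over zeros inside |z| < r.
  log(r/|z_k|) for z_k = -1: log(8/1) = 2.0794
  log(r/|z_k|) for z_k = -6: log(8/6) = 0.2877
Sum over inside zeros: 2.3671.
I(r) = log|p(0)| + (inside sum) = 1.7918 + 2.3671 = 4.1589.
Closed form (all zeros inside, monic): I(r) = n·log(r) = 2·log(8) = 4.1589. ✓

I(r) ≈ 4.1589.


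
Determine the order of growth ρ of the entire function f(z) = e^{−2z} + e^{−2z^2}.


Each summand is entire of order 1 and 2 respectively (as in the single-exponential case). The order of a sum is at most the max of the orders, so ρ ≤ 2. For the lower bound: on |z|=r choose arg z so that -2z^2 is real positive; then |e^{-2z^2}| = e^{2r^2} while |e^{-2z}| ≤ e^{2r^1} = o(e^{2r^2}). So |f| ≥ e^{2r^2}(1 − o(1)) and ρ ≥ 2. Hence ρ = max(1, 2) = 2.
Therefore ρ = 2.

Order ρ = 2.


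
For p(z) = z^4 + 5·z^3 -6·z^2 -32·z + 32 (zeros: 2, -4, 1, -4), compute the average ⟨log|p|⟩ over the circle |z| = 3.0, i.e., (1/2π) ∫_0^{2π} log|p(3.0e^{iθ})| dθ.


Zeros: -4, -4, 1, 2; r = 3.0.
Inside |z| < r: 1, 2. Outside (|z| ≥ r): -4, -4.
p(0) = 32, so log|p(0)| = log(32) = 3.4657.
Apply Jensen: I(r) = log|p(0)| + Σ_k log(r/|z_k|), summed over zeros inside |z| < r.
  log(r/|z_k|) for z_k = 2: log(3.0/2) = 0.4055
  log(r/|z_k|) for z_k = 1: log(3.0/1) = 1.0986
  Outside zeros (-4, -4) contribute nothing to the Jensen sum.
Sum over inside zeros: 1.5041.
I(r) = log|p(0)| + (inside sum) = 3.4657 + 1.5041 = 4.9698.
Note: since some zeros are outside |z| ≤ r, the simplified n·log(r) form does NOT apply — only the inside zeros contribute.

I(r) ≈ 4.9698.


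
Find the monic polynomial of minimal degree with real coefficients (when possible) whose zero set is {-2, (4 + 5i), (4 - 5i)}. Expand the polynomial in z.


The polynomial is p(z) = ∏_{α ∈ S} (z − α), where S = {-2, (4 + 5i), (4 - 5i)}.
Expanding the product yields: p(z) = z^3 -6·z^2 + 25·z + 82.
Note conjugate pairs combine to real quadratics: (z − (4+5i))(z − (4−5i)) = z² − 8z + 41.
The resulting polynomial has degree 3 and real coefficients as required.

p(z) = z^3 -6·z^2 + 25·z + 82.


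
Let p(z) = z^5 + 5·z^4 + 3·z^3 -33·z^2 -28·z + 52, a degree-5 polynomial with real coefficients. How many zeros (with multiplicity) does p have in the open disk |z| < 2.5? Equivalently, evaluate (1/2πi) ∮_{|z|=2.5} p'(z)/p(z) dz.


The zeros of p are: (-3 + 2i), (-3 - 2i), -2, 2, 1.
Their magnitudes are: 3.606, 3.606, 2, 2, 1.
Zeros with |z| < R = 2.5: -2, 2, 1.
Count = 3.
By the argument principle, (1/2πi) ∮_{|z|=R} p'(z)/p(z) dz equals exactly this count.

Number of zeros inside |z| < 2.5: 3.


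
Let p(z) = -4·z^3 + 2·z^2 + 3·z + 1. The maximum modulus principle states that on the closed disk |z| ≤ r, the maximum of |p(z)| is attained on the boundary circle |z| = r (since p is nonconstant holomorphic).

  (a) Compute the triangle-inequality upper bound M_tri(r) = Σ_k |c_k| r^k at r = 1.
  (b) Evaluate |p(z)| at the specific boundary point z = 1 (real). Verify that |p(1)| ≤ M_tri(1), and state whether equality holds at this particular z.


Coefficients: c_0 = 1, c_1 = 3, c_2 = 2, c_3 = -4. Radius r = 1.
Part (a). Triangle bound: M_tri(r) = Σ_k |c_k| r^k
  = |1|·1^0 + |3|·1^1 + |2|·1^2 + |-4|·1^3
  = 1 + 3 + 2 + 4 = 10.
This bounds M(r) := max_{|z|=r} |p(z)| from above; equality holds iff all terms c_k z^k can be made to align in phase at a single z on |z|=r.
Part (b). At z = 1 (real, on the circle |z| = r):
  p(1) = (1)·1^0 + (3)·1^1 + (2)·1^2 + (-4)·1^3 = 2.
  |p(1)| = 2.
Check: |p(1)| = 2 ≤ 10 = M_tri(1). ✓ Equality does not hold at z = 1 (the coefficients have mixed signs, so the terms do not all align in phase there).

M_tri(1) = 10; |p(1)| = 2; equality at z=1: no.


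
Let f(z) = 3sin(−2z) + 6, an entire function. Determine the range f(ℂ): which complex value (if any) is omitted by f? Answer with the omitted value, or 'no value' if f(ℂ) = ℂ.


Little Picard bounds the complement of f(ℂ) to at most one point.
sin is entire and surjective onto ℂ: for every w ∈ ℂ, sin(ζ) = w has a solution ζ ∈ ℂ (e.g., via the complex inverse arcsin). With ζ = −2z this gives z = ζ/(-2). Then 3·sin(−2z) takes every value in 3·ℂ = ℂ, and adding 6 is a bijection of ℂ. So f is surjective and omits no value. (Note: only on the real line is sin bounded by [−1, 1].)

Omitted value: no value.


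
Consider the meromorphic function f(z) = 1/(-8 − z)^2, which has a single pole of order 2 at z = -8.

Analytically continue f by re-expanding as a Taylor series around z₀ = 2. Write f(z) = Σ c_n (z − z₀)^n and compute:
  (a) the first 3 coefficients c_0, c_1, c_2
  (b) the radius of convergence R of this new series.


Let w = z − z₀, so z = z₀ + w.
Then -8 − z = -8 − (z₀ + w) = (-8 − z₀) − w = -10 − w.
f(z) = 1/(-10 − w)^2 = (1/(-10)^2) · (1 − w/(-10))^{−2}.
By the binomial series (1−u)^{−2} = Σ_{n≥0} C(n+1, 1) u^n for |u|<1, with u = w/(-10):
  c_n = C(n+1, 1) / (-10)^(n+2).
  c_0 = 1/(-10)^2 = 1/100.
  c_1 = 2/(-10)^3 = -1/500.
  c_2 = 3/(-10)^4 = 3/10000.
The series is valid for |w/d| < 1, i.e. |z − z₀| < |d|.
Radius of convergence: R = |-8 − z₀| = |-10| = 10 (distance from z₀ to the singularity z = -8).

c_0 = 1/100, c_1 = -1/500, c_2 = 3/10000; R = 10.


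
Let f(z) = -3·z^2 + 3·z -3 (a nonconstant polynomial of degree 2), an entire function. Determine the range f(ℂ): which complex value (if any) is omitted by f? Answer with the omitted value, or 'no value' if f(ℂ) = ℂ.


Little Picard bounds the complement of f(ℂ) to at most one point.
For every w ∈ ℂ, the equation p(z) − w = 0 is a nonconstant polynomial in z and hence has at least one root by the fundamental theorem of algebra. So p is surjective onto ℂ, omitting no value.

Omitted value: no value.


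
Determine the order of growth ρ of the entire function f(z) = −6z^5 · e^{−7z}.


M(r) = max_{|z|=r} |-6|·|z|^5·|e^{−7z}| = 6·r^5 · e^{7r^1} (the factors attain their maxima compatibly on |z|=r). Then log M(r) = log 6 + 5·log r + 7r^1, dominated by the last term, so log log M(r) ~ 1·log r. The polynomial factor -6z^5 contributes only a log r term and does not affect the order. ρ = 1.
Therefore ρ = 1.

Order ρ = 1.


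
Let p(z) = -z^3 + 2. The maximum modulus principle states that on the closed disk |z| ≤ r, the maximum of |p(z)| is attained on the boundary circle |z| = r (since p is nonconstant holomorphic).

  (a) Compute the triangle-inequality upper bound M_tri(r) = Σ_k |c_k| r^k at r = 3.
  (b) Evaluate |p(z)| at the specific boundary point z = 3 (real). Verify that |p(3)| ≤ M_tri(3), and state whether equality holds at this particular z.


Coefficients: c_0 = 2, c_1 = 0, c_2 = 0, c_3 = -1. Radius r = 3.
Part (a). Triangle bound: M_tri(r) = Σ_k |c_k| r^k
  = |2|·3^0 + |0|·3^1 + |0|·3^2 + |-1|·3^3
  = 2 + 0 + 0 + 27 = 29.
This bounds M(r) := max_{|z|=r} |p(z)| from above; equality holds iff all terms c_k z^k can be made to align in phase at a single z on |z|=r.
Part (b). At z = 3 (real, on the circle |z| = r):
  p(3) = (2)·3^0 + (0)·3^1 + (0)·3^2 + (-1)·3^3 = -25.
  |p(3)| = 25.
Check: |p(3)| = 25 ≤ 29 = M_tri(3). ✓ Equality does not hold at z = 3 (the coefficients have mixed signs, so the terms do not all align in phase there).

M_tri(3) = 29; |p(3)| = 25; equality at z=3: no.


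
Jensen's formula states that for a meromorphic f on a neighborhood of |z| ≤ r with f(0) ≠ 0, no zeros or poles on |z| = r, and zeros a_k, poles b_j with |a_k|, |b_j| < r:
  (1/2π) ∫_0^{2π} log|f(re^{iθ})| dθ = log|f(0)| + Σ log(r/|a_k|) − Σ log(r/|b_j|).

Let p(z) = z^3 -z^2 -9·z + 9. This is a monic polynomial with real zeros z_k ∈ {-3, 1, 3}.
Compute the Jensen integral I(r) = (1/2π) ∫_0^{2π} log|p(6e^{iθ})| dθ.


Zeros: -3, 1, 3; r = 6.
Inside |z| < r: -3, 1, 3. Outside (|z| ≥ r): ∅.
p(0) = 9, so log|p(0)| = log(9) = 2.1972.
Apply Jensen: I(r) = log|p(0)| + Σ_k log(r/|z_k|), summed over zeros inside |z| < r.
  log(r/|z_k|) for z_k = -3: log(6/3) = 0.6931
  log(r/|z_k|) for z_k = 1: log(6/1) = 1.7918
  log(r/|z_k|) for z_k = 3: log(6/3) = 0.6931
Sum over inside zeros: 3.1781.
I(r) = log|p(0)| + (inside sum) = 2.1972 + 3.1781 = 5.3753.
Closed form (all zeros inside, monic): I(r) = n·log(r) = 3·log(6) = 5.3753. ✓

I(r) ≈ 5.3753.


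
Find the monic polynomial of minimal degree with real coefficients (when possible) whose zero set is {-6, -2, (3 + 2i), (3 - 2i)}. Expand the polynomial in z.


The polynomial is p(z) = ∏_{α ∈ S} (z − α), where S = {-6, -2, (3 + 2i), (3 - 2i)}.
Expanding the product yields: p(z) = z^4 + 2·z^3 -23·z^2 + 32·z + 156.
Note conjugate pairs combine to real quadratics: (z − (3+2i))(z − (3−2i)) = z² − 6z + 13.
The resulting polynomial has degree 4 and real coefficients as required.

p(z) = z^4 + 2·z^3 -23·z^2 + 32·z + 156.


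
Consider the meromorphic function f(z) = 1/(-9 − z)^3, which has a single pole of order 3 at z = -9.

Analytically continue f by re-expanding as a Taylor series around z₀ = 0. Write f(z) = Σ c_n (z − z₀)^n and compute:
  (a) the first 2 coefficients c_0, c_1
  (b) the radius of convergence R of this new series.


Let w = z − z₀, so z = z₀ + w.
Then -9 − z = -9 − (z₀ + w) = (-9 − z₀) − w = -9 − w.
f(z) = 1/(-9 − w)^3 = (1/(-9)^3) · (1 − w/(-9))^{−3}.
By the binomial series (1−u)^{−3} = Σ_{n≥0} C(n+2, 2) u^n for |u|<1, with u = w/(-9):
  c_n = C(n+2, 2) / (-9)^(n+3).
  c_0 = 1/(-9)^3 = -1/729.
  c_1 = 3/(-9)^4 = 1/2187.
The series is valid for |w/d| < 1, i.e. |z − z₀| < |d|.
Radius of convergence: R = |-9 − z₀| = |-9| = 9 (distance from z₀ to the singularity z = -9).

c_0 = -1/729, c_1 = 1/2187; R = 9.


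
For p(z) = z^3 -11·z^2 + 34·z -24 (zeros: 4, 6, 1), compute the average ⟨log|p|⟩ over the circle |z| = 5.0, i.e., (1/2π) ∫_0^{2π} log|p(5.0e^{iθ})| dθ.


Zeros: 1, 4, 6; r = 5.0.
Inside |z| < r: 1, 4. Outside (|z| ≥ r): 6.
p(0) = -24, so log|p(0)| = log(24) = 3.1781.
Apply Jensen: I(r) = log|p(0)| + Σ_k log(r/|z_k|), summed over zeros inside |z| < r.
  log(r/|z_k|) for z_k = 4: log(5.0/4) = 0.2231
  log(r/|z_k|) for z_k = 1: log(5.0/1) = 1.6094
  Outside zeros (6) contribute nothing to the Jensen sum.
Sum over inside zeros: 1.8326.
I(r) = log|p(0)| + (inside sum) = 3.1781 + 1.8326 = 5.0106.
Note: since some zeros are outside |z| ≤ r, the simplified n·log(r) form does NOT apply — only the inside zeros contribute.

I(r) ≈ 5.0106.


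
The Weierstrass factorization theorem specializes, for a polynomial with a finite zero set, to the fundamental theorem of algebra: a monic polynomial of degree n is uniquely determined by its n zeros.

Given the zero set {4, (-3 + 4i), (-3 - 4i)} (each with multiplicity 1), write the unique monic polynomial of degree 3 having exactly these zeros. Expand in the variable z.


The polynomial is p(z) = ∏_{α ∈ S} (z − α), where S = {4, (-3 + 4i), (-3 - 4i)}.
Expanding the product yields: p(z) = z^3 + 2·z^2 + z -100.
Note conjugate pairs combine to real quadratics: (z − (-3+4i))(z − (-3−4i)) = z² + 6z + 25.
The resulting polynomial has degree 3 and real coefficients as required.

p(z) = z^3 + 2·z^2 + z -100.


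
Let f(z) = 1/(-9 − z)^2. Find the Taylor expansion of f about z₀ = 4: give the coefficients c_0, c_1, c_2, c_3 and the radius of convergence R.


Let w = z − z₀, so z = z₀ + w.
Then -9 − z = -9 − (z₀ + w) = (-9 − z₀) − w = -13 − w.
f(z) = 1/(-13 − w)^2 = (1/(-13)^2) · (1 − w/(-13))^{−2}.
By the binomial series (1−u)^{−2} = Σ_{n≥0} C(n+1, 1) u^n for |u|<1, with u = w/(-13):
  c_n = C(n+1, 1) / (-13)^(n+2).
  c_0 = 1/(-13)^2 = 1/169.
  c_1 = 2/(-13)^3 = -2/2197.
  c_2 = 3/(-13)^4 = 3/28561.
  c_3 = 4/(-13)^5 = -4/371293.
The series is valid for |w/d| < 1, i.e. |z − z₀| < |d|.
Radius of convergence: R = |-9 − z₀| = |-13| = 13 (distance from z₀ to the singularity z = -9).

c_0 = 1/169, c_1 = -2/2197, c_2 = 3/28561, c_3 = -4/371293; R = 13.


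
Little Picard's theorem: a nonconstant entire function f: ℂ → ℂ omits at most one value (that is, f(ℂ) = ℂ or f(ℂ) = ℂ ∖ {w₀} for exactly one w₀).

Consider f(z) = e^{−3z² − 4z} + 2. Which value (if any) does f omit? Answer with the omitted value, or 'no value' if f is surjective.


Little Picard bounds the complement of f(ℂ) to at most one point.
The exponent g(z) = −3z² − 4z is a nonconstant polynomial, hence surjective onto ℂ. So e^{g(z)} takes every value in {e^w : w ∈ ℂ} = ℂ ∖ {0}. Adding 2 shifts the range to ℂ ∖ {2}. f omits exactly 2.

Omitted value: 2.


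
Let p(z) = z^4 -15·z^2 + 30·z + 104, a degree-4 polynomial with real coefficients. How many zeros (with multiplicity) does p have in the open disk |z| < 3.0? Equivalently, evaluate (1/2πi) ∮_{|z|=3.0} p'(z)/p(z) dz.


The zeros of p are: -4, (3 + 2i), (3 - 2i), -2.
Their magnitudes are: 4, 3.606, 3.606, 2.
Zeros with |z| < R = 3.0: -2.
Count = 1.
By the argument principle, (1/2πi) ∮_{|z|=R} p'(z)/p(z) dz equals exactly this count.

Number of zeros inside |z| < 3.0: 1.


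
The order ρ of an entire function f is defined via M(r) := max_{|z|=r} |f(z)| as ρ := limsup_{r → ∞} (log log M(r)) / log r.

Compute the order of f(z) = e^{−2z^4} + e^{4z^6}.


Each summand is entire of order 4 and 6 respectively (as in the single-exponential case). The order of a sum is at most the max of the orders, so ρ ≤ 6. For the lower bound: on |z|=r choose arg z so that 4z^6 is real positive; then |e^{4z^6}| = e^{4r^6} while |e^{-2z^4}| ≤ e^{2r^4} = o(e^{4r^6}). So |f| ≥ e^{4r^6}(1 − o(1)) and ρ ≥ 6. Hence ρ = max(4, 6) = 6.
Therefore ρ = 6.

Order ρ = 6.


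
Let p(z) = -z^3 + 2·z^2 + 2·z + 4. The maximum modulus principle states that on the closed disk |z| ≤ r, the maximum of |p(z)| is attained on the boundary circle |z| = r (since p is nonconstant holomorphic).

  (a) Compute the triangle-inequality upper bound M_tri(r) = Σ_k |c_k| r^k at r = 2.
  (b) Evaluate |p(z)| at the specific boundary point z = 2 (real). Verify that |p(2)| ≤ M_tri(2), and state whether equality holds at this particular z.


Coefficients: c_0 = 4, c_1 = 2, c_2 = 2, c_3 = -1. Radius r = 2.
Part (a). Triangle bound: M_tri(r) = Σ_k |c_k| r^k
  = |4|·2^0 + |2|·2^1 + |2|·2^2 + |-1|·2^3
  = 4 + 4 + 8 + 8 = 24.
This bounds M(r) := max_{|z|=r} |p(z)| from above; equality holds iff all terms c_k z^k can be made to align in phase at a single z on |z|=r.
Part (b). At z = 2 (real, on the circle |z| = r):
  p(2) = (4)·2^0 + (2)·2^1 + (2)·2^2 + (-1)·2^3 = 8.
  |p(2)| = 8.
Check: |p(2)| = 8 ≤ 24 = M_tri(2). ✓ Equality does not hold at z = 2 (the coefficients have mixed signs, so the terms do not all align in phase there).

M_tri(2) = 24; |p(2)| = 8; equality at z=2: no.


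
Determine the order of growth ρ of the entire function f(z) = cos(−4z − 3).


cos(w) is a linear combination of e^{iw} and e^{−iw} (or e^w, e^{−w} in the hyperbolic case), so |cos(w)| ≤ e^{|w|}. With w = −4z − 3, |w| ≤ 4|z| + 3 = 4r + 3 on |z| = r, giving M(r) ≤ e^{4r + 3}, so ρ ≤ 1. On a suitable ray (z = it for sin/cos; z = t for sinh/cosh, t real → ∞), |cos(−4z − 3)| grows like e^{4|t|}/2, so ρ ≥ 1. Hence ρ = 1.
Therefore ρ = 1.

Order ρ = 1.


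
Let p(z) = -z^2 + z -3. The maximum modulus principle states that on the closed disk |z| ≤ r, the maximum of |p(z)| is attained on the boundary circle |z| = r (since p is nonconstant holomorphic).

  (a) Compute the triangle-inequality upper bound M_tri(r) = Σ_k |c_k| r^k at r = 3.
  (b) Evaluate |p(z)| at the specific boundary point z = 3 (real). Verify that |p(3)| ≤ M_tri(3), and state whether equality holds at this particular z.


Coefficients: c_0 = -3, c_1 = 1, c_2 = -1. Radius r = 3.
Part (a). Triangle bound: M_tri(r) = Σ_k |c_k| r^k
  = |-3|·3^0 + |1|·3^1 + |-1|·3^2
  = 3 + 3 + 9 = 15.
This bounds M(r) := max_{|z|=r} |p(z)| from above; equality holds iff all terms c_k z^k can be made to align in phase at a single z on |z|=r.
Part (b). At z = 3 (real, on the circle |z| = r):
  p(3) = (-3)·3^0 + (1)·3^1 + (-1)·3^2 = -9.
  |p(3)| = 9.
Check: |p(3)| = 9 ≤ 15 = M_tri(3). ✓ Equality does not hold at z = 3 (the coefficients have mixed signs, so the terms do not all align in phase there).

M_tri(3) = 15; |p(3)| = 9; equality at z=3: no.


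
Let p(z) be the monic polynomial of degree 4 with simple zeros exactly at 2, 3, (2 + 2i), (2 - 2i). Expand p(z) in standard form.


The polynomial is p(z) = ∏_{α ∈ S} (z − α), where S = {2, 3, (2 + 2i), (2 - 2i)}.
Expanding the product yields: p(z) = z^4 -9·z^3 + 34·z^2 -64·z + 48.
Note conjugate pairs combine to real quadratics: (z − (2+2i))(z − (2−2i)) = z² − 4z + 8.
The resulting polynomial has degree 4 and real coefficients as required.

p(z) = z^4 -9·z^3 + 34·z^2 -64·z + 48.


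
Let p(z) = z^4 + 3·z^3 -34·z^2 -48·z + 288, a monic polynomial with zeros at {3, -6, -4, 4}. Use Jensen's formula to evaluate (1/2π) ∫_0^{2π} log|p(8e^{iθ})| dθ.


Zeros: -6, -4, 3, 4; r = 8.
Inside |z| < r: -6, -4, 3, 4. Outside (|z| ≥ r): ∅.
p(0) = 288, so log|p(0)| = log(288) = 5.6630.
Apply Jensen: I(r) = log|p(0)| + Σ_k log(r/|z_k|), summed over zeros inside |z| < r.
  log(r/|z_k|) for z_k = 3: log(8/3) = 0.9808
  log(r/|z_k|) for z_k = -6: log(8/6) = 0.2877
  log(r/|z_k|) for z_k = -4: log(8/4) = 0.6931
  log(r/|z_k|) for z_k = 4: log(8/4) = 0.6931
Sum over inside zeros: 2.6548.
I(r) = log|p(0)| + (inside sum) = 5.6630 + 2.6548 = 8.3178.
Closed form (all zeros inside, monic): I(r) = n·log(r) = 4·log(8) = 8.3178. ✓

I(r) ≈ 8.3178.


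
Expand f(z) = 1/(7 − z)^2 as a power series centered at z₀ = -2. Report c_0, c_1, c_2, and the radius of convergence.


Let w = z − z₀, so z = z₀ + w.
Then 7 − z = 7 − (z₀ + w) = (7 − z₀) − w = 9 − w.
f(z) = 1/(9 − w)^2 = (1/(9)^2) · (1 − w/(9))^{−2}.
By the binomial series (1−u)^{−2} = Σ_{n≥0} C(n+1, 1) u^n for |u|<1, with u = w/(9):
  c_n = C(n+1, 1) / (9)^(n+2).
  c_0 = 1/(9)^2 = 1/81.
  c_1 = 2/(9)^3 = 2/729.
  c_2 = 3/(9)^4 = 1/2187.
The series is valid for |w/d| < 1, i.e. |z − z₀| < |d|.
Radius of convergence: R = |7 − z₀| = |9| = 9 (distance from z₀ to the singularity z = 7).

c_0 = 1/81, c_1 = 2/729, c_2 = 1/2187; R = 9.


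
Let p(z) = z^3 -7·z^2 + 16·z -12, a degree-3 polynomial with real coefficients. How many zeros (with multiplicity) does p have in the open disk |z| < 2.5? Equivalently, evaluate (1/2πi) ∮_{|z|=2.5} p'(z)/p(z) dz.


The zeros of p are: 3, 2, 2.
Their magnitudes are: 3, 2, 2.
Zeros with |z| < R = 2.5: 2, 2.
Count = 2.
By the argument principle, (1/2πi) ∮_{|z|=R} p'(z)/p(z) dz equals exactly this count.

Number of zeros inside |z| < 2.5: 2.


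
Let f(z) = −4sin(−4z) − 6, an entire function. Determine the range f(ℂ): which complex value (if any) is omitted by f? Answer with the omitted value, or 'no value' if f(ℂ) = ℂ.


Little Picard bounds the complement of f(ℂ) to at most one point.
sin is entire and surjective onto ℂ: for every w ∈ ℂ, sin(ζ) = w has a solution ζ ∈ ℂ (e.g., via the complex inverse arcsin). With ζ = −4z this gives z = ζ/(-4). Then -4·sin(−4z) takes every value in -4·ℂ = ℂ, and adding -6 is a bijection of ℂ. So f is surjective and omits no value. (Note: only on the real line is sin bounded by [−1, 1].)

Omitted value: no value.


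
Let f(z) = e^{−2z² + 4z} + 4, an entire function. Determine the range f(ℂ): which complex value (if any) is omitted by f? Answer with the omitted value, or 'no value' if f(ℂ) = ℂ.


Little Picard bounds the complement of f(ℂ) to at most one point.
The exponent g(z) = −2z² + 4z is a nonconstant polynomial, hence surjective onto ℂ. So e^{g(z)} takes every value in {e^w : w ∈ ℂ} = ℂ ∖ {0}. Adding 4 shifts the range to ℂ ∖ {4}. f omits exactly 4.

Omitted value: 4.


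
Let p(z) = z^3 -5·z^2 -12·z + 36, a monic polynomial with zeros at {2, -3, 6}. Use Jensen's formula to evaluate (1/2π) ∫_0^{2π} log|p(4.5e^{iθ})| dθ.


Zeros: -3, 2, 6; r = 4.5.
Inside |z| < r: -3, 2. Outside (|z| ≥ r): 6.
p(0) = 36, so log|p(0)| = log(36) = 3.5835.
Apply Jensen: I(r) = log|p(0)| + Σ_k log(r/|z_k|), summed over zeros inside |z| < r.
  log(r/|z_k|) for z_k = 2: log(4.5/2) = 0.8109
  log(r/|z_k|) for z_k = -3: log(4.5/3) = 0.4055
  Outside zeros (6) contribute nothing to the Jensen sum.
Sum over inside zeros: 1.2164.
I(r) = log|p(0)| + (inside sum) = 3.5835 + 1.2164 = 4.7999.
Note: since some zeros are outside |z| ≤ r, the simplified n·log(r) form does NOT apply — only the inside zeros contribute.

I(r) ≈ 4.7999.


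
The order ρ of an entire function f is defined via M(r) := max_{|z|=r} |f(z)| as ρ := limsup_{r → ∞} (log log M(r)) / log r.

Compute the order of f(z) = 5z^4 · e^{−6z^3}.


M(r) = max_{|z|=r} |5|·|z|^4·|e^{−6z^3}| = 5·r^4 · e^{6r^3} (the factors attain their maxima compatibly on |z|=r). Then log M(r) = log 5 + 4·log r + 6r^3, dominated by the last term, so log log M(r) ~ 3·log r. The polynomial factor 5z^4 contributes only a log r term and does not affect the order. ρ = 3.
Therefore ρ = 3.

Order ρ = 3.


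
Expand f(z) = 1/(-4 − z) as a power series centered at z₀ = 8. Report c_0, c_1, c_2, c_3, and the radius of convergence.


Let w = z − z₀, so z = z₀ + w.
Then -4 − z = -4 − (z₀ + w) = (-4 − z₀) − w = -12 − w.
f(z) = 1/(-12 − w) = (1/(-12)) · 1/(1 − w/(-12)) = Σ_{n≥0} w^n / (-12)^(n+1).
So c_n = 1/(-12)^(n+1):
  c_0 = 1/(-12)^1 = -1/12.
  c_1 = 1/(-12)^2 = 1/144.
  c_2 = 1/(-12)^3 = -1/1728.
  c_3 = 1/(-12)^4 = 1/20736.
The series is valid for |w/d| < 1, i.e. |z − z₀| < |d|.
Radius of convergence: R = |-4 − z₀| = |-12| = 12 (distance from z₀ to the singularity z = -4).

c_0 = -1/12, c_1 = 1/144, c_2 = -1/1728, c_3 = 1/20736; R = 12.


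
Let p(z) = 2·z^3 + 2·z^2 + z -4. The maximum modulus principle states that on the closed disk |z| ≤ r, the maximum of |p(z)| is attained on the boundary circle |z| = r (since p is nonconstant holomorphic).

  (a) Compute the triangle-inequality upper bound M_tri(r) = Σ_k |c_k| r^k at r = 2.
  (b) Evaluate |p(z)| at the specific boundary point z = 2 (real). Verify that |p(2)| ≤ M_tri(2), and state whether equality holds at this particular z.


Coefficients: c_0 = -4, c_1 = 1, c_2 = 2, c_3 = 2. Radius r = 2.
Part (a). Triangle bound: M_tri(r) = Σ_k |c_k| r^k
  = |-4|·2^0 + |1|·2^1 + |2|·2^2 + |2|·2^3
  = 4 + 2 + 8 + 16 = 30.
This bounds M(r) := max_{|z|=r} |p(z)| from above; equality holds iff all terms c_k z^k can be made to align in phase at a single z on |z|=r.
Part (b). At z = 2 (real, on the circle |z| = r):
  p(2) = (-4)·2^0 + (1)·2^1 + (2)·2^2 + (2)·2^3 = 22.
  |p(2)| = 22.
Check: |p(2)| = 22 ≤ 30 = M_tri(2). ✓ Equality does not hold at z = 2 (the coefficients have mixed signs, so the terms do not all align in phase there).

M_tri(2) = 30; |p(2)| = 22; equality at z=2: no.


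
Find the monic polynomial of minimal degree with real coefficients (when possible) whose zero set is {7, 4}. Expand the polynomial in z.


The polynomial is p(z) = ∏_{α ∈ S} (z − α), where S = {7, 4}.
Expanding the product yields: p(z) = z^2 -11·z + 28.
The resulting polynomial has degree 2 and real coefficients as required.

p(z) = z^2 -11·z + 28.


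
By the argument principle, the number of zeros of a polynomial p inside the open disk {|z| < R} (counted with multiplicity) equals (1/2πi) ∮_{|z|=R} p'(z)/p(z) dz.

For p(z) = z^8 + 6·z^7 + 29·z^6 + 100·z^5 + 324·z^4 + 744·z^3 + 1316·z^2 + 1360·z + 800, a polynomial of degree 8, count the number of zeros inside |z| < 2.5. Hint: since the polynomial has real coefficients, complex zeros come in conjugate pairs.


The zeros of p are: (-1 + 2i), (-1 - 2i), (-1 + 1i), (-1 - 1i), (-2 + 2i), (-2 - 2i), (1 + 3i), (1 - 3i).
Their magnitudes are: 2.236, 2.236, 1.414, 1.414, 2.828, 2.828, 3.162, 3.162.
Zeros with |z| < R = 2.5: (-1 + 2i), (-1 - 2i), (-1 + 1i), (-1 - 1i).
Count = 4.
By the argument principle, (1/2πi) ∮_{|z|=R} p'(z)/p(z) dz equals exactly this count.

Number of zeros inside |z| < 2.5: 4.


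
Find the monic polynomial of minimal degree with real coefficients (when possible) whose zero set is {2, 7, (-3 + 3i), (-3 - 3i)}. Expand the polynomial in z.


The polynomial is p(z) = ∏_{α ∈ S} (z − α), where S = {2, 7, (-3 + 3i), (-3 - 3i)}.
Expanding the product yields: p(z) = z^4 -3·z^3 -22·z^2 -78·z + 252.
Note conjugate pairs combine to real quadratics: (z − (-3+3i))(z − (-3−3i)) = z² + 6z + 18.
The resulting polynomial has degree 4 and real coefficients as required.

p(z) = z^4 -3·z^3 -22·z^2 -78·z + 252.


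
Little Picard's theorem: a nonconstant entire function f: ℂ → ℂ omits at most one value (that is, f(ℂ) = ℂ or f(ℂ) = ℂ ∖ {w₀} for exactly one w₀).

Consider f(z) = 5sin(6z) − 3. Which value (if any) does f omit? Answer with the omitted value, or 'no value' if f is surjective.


Little Picard bounds the complement of f(ℂ) to at most one point.
sin is entire and surjective onto ℂ: for every w ∈ ℂ, sin(ζ) = w has a solution ζ ∈ ℂ (e.g., via the complex inverse arcsin). With ζ = 6z this gives z = ζ/(6). Then 5·sin(6z) takes every value in 5·ℂ = ℂ, and adding -3 is a bijection of ℂ. So f is surjective and omits no value. (Note: only on the real line is sin bounded by [−1, 1].)

Omitted value: no value.


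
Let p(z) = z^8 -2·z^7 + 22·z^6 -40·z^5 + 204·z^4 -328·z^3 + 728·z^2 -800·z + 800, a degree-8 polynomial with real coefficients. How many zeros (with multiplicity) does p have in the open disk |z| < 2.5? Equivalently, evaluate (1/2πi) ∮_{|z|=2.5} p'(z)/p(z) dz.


The zeros of p are: (1 + 1i), (1 - 1i), (0 + 2i), (0 - 2i), (1 + 3i), (1 - 3i), (-1 + 3i), (-1 - 3i).
Their magnitudes are: 1.414, 1.414, 2, 2, 3.162, 3.162, 3.162, 3.162.
Zeros with |z| < R = 2.5: (1 + 1i), (1 - 1i), (0 + 2i), (0 - 2i).
Count = 4.
By the argument principle, (1/2πi) ∮_{|z|=R} p'(z)/p(z) dz equals exactly this count.

Number of zeros inside |z| < 2.5: 4.


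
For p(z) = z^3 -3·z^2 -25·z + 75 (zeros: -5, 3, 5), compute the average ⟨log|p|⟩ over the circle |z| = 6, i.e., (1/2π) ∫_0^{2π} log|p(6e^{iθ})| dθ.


Zeros: -5, 3, 5; r = 6.
Inside |z| < r: -5, 3, 5. Outside (|z| ≥ r): ∅.
p(0) = 75, so log|p(0)| = log(75) = 4.3175.
Apply Jensen: I(r) = log|p(0)| + Σ_k log(r/|z_k|), summed over zeros inside |z| < r.
  log(r/|z_k|) for z_k = -5: log(6/5) = 0.1823
  log(r/|z_k|) for z_k = 3: log(6/3) = 0.6931
  log(r/|z_k|) for z_k = 5: log(6/5) = 0.1823
Sum over inside zeros: 1.0578.
I(r) = log|p(0)| + (inside sum) = 4.3175 + 1.0578 = 5.3753.
Closed form (all zeros inside, monic): I(r) = n·log(r) = 3·log(6) = 5.3753. ✓

I(r) ≈ 5.3753.


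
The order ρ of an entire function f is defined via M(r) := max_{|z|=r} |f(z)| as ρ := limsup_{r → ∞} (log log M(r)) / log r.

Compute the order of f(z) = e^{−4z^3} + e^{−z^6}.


Each summand is entire of order 3 and 6 respectively (as in the single-exponential case). The order of a sum is at most the max of the orders, so ρ ≤ 6. For the lower bound: on |z|=r choose arg z so that -1z^6 is real positive; then |e^{-1z^6}| = e^{1r^6} while |e^{-4z^3}| ≤ e^{4r^3} = o(e^{1r^6}). So |f| ≥ e^{1r^6}(1 − o(1)) and ρ ≥ 6. Hence ρ = max(3, 6) = 6.
Therefore ρ = 6.

Order ρ = 6.


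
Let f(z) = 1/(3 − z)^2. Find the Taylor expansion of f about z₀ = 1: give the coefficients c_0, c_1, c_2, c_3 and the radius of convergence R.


Let w = z − z₀, so z = z₀ + w.
Then 3 − z = 3 − (z₀ + w) = (3 − z₀) − w = 2 − w.
f(z) = 1/(2 − w)^2 = (1/(2)^2) · (1 − w/(2))^{−2}.
By the binomial series (1−u)^{−2} = Σ_{n≥0} C(n+1, 1) u^n for |u|<1, with u = w/(2):
  c_n = C(n+1, 1) / (2)^(n+2).
  c_0 = 1/(2)^2 = 1/4.
  c_1 = 2/(2)^3 = 1/4.
  c_2 = 3/(2)^4 = 3/16.
  c_3 = 4/(2)^5 = 1/8.
The series is valid for |w/d| < 1, i.e. |z − z₀| < |d|.
Radius of convergence: R = |3 − z₀| = |2| = 2 (distance from z₀ to the singularity z = 3).

c_0 = 1/4, c_1 = 1/4, c_2 = 3/16, c_3 = 1/8; R = 2.


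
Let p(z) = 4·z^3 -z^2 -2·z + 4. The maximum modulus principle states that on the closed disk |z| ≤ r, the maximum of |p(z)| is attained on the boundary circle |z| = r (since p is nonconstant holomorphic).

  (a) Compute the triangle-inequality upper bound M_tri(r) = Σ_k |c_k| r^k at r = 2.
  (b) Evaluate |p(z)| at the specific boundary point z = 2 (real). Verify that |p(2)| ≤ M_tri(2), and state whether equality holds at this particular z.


Coefficients: c_0 = 4, c_1 = -2, c_2 = -1, c_3 = 4. Radius r = 2.
Part (a). Triangle bound: M_tri(r) = Σ_k |c_k| r^k
  = |4|·2^0 + |-2|·2^1 + |-1|·2^2 + |4|·2^3
  = 4 + 4 + 4 + 32 = 44.
This bounds M(r) := max_{|z|=r} |p(z)| from above; equality holds iff all terms c_k z^k can be made to align in phase at a single z on |z|=r.
Part (b). At z = 2 (real, on the circle |z| = r):
  p(2) = (4)·2^0 + (-2)·2^1 + (-1)·2^2 + (4)·2^3 = 28.
  |p(2)| = 28.
Check: |p(2)| = 28 ≤ 44 = M_tri(2). ✓ Equality does not hold at z = 2 (the coefficients have mixed signs, so the terms do not all align in phase there).

M_tri(2) = 44; |p(2)| = 28; equality at z=2: no.


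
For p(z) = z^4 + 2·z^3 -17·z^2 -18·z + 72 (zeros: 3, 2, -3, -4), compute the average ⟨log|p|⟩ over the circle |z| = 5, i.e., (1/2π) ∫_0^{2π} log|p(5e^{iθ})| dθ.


Zeros: -4, -3, 2, 3; r = 5.
Inside |z| < r: -4, -3, 2, 3. Outside (|z| ≥ r): ∅.
p(0) = 72, so log|p(0)| = log(72) = 4.2767.
Apply Jensen: I(r) = log|p(0)| + Σ_k log(r/|z_k|), summed over zeros inside |z| < r.
  log(r/|z_k|) for z_k = 3: log(5/3) = 0.5108
  log(r/|z_k|) for z_k = 2: log(5/2) = 0.9163
  log(r/|z_k|) for z_k = -3: log(5/3) = 0.5108
  log(r/|z_k|) for z_k = -4: log(5/4) = 0.2231
Sum over inside zeros: 2.1611.
I(r) = log|p(0)| + (inside sum) = 4.2767 + 2.1611 = 6.4378.
Closed form (all zeros inside, monic): I(r) = n·log(r) = 4·log(5) = 6.4378. ✓

I(r) ≈ 6.4378.


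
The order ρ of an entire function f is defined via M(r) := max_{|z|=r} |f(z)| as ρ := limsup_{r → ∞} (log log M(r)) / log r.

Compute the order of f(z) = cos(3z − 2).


cos(w) is a linear combination of e^{iw} and e^{−iw} (or e^w, e^{−w} in the hyperbolic case), so |cos(w)| ≤ e^{|w|}. With w = 3z − 2, |w| ≤ 3|z| + 2 = 3r + 2 on |z| = r, giving M(r) ≤ e^{3r + 2}, so ρ ≤ 1. On a suitable ray (z = it for sin/cos; z = t for sinh/cosh, t real → ∞), |cos(3z − 2)| grows like e^{3|t|}/2, so ρ ≥ 1. Hence ρ = 1.
Therefore ρ = 1.

Order ρ = 1.


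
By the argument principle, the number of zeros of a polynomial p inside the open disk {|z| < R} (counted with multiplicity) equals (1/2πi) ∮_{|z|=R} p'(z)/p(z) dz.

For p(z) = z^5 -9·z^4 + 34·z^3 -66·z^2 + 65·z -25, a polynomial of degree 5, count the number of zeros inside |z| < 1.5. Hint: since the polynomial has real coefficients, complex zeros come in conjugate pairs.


The zeros of p are: (2 + 1i), (2 - 1i), 1, (2 + 1i), (2 - 1i).
Their magnitudes are: 2.236, 2.236, 1, 2.236, 2.236.
Zeros with |z| < R = 1.5: 1.
Count = 1.
By the argument principle, (1/2πi) ∮_{|z|=R} p'(z)/p(z) dz equals exactly this count.

Number of zeros inside |z| < 1.5: 1.


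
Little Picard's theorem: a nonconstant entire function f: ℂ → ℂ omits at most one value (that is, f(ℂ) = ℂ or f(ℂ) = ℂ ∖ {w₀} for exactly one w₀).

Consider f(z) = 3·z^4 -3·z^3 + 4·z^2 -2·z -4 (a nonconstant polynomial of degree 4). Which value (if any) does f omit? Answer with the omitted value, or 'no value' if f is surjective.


Little Picard bounds the complement of f(ℂ) to at most one point.
For every w ∈ ℂ, the equation p(z) − w = 0 is a nonconstant polynomial in z and hence has at least one root by the fundamental theorem of algebra. So p is surjective onto ℂ, omitting no value.

Omitted value: no value.


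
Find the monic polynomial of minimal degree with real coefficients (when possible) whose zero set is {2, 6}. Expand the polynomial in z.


The polynomial is p(z) = ∏_{α ∈ S} (z − α), where S = {2, 6}.
Expanding the product yields: p(z) = z^2 -8·z + 12.
The resulting polynomial has degree 2 and real coefficients as required.

p(z) = z^2 -8·z + 12.


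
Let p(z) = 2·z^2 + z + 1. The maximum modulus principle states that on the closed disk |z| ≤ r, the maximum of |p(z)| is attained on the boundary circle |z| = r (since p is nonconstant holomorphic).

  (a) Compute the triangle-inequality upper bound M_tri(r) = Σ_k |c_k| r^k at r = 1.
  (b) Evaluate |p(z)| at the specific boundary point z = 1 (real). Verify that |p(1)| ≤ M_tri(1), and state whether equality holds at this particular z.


Coefficients: c_0 = 1, c_1 = 1, c_2 = 2. Radius r = 1.
Part (a). Triangle bound: M_tri(r) = Σ_k |c_k| r^k
  = |1|·1^0 + |1|·1^1 + |2|·1^2
  = 1 + 1 + 2 = 4.
This bounds M(r) := max_{|z|=r} |p(z)| from above; equality holds iff all terms c_k z^k can be made to align in phase at a single z on |z|=r.
Part (b). At z = 1 (real, on the circle |z| = r):
  p(1) = (1)·1^0 + (1)·1^1 + (2)·1^2 = 4.
  |p(1)| = 4.
Since all nonzero coefficients share the same sign, |p(1)| = 4 = M_tri(1); the triangle bound is attained at z = 1, so in fact M(r) = 4.

M_tri(1) = 4; |p(1)| = 4; equality at z=1: yes.


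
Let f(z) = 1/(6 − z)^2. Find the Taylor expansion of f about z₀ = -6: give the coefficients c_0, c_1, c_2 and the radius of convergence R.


Let w = z − z₀, so z = z₀ + w.
Then 6 − z = 6 − (z₀ + w) = (6 − z₀) − w = 12 − w.
f(z) = 1/(12 − w)^2 = (1/(12)^2) · (1 − w/(12))^{−2}.
By the binomial series (1−u)^{−2} = Σ_{n≥0} C(n+1, 1) u^n for |u|<1, with u = w/(12):
  c_n = C(n+1, 1) / (12)^(n+2).
  c_0 = 1/(12)^2 = 1/144.
  c_1 = 2/(12)^3 = 1/864.
  c_2 = 3/(12)^4 = 1/6912.
The series is valid for |w/d| < 1, i.e. |z − z₀| < |d|.
Radius of convergence: R = |6 − z₀| = |12| = 12 (distance from z₀ to the singularity z = 6).

c_0 = 1/144, c_1 = 1/864, c_2 = 1/6912; R = 12.


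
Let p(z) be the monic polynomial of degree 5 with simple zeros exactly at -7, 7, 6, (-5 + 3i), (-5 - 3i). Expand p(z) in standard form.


The polynomial is p(z) = ∏_{α ∈ S} (z − α), where S = {-7, 7, 6, (-5 + 3i), (-5 - 3i)}.
Expanding the product yields: p(z) = z^5 + 4·z^4 -75·z^3 -400·z^2 + 1274·z + 9996.
Note conjugate pairs combine to real quadratics: (z − (-5+3i))(z − (-5−3i)) = z² + 10z + 34.
The resulting polynomial has degree 5 and real coefficients as required.

p(z) = z^5 + 4·z^4 -75·z^3 -400·z^2 + 1274·z + 9996.


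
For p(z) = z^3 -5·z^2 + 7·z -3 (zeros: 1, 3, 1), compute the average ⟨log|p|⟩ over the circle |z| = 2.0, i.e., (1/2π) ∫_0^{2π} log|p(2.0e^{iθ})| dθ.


Zeros: 1, 1, 3; r = 2.0.
Inside |z| < r: 1, 1. Outside (|z| ≥ r): 3.
p(0) = -3, so log|p(0)| = log(3) = 1.0986.
Apply Jensen: I(r) = log|p(0)| + Σ_k log(r/|z_k|), summed over zeros inside |z| < r.
  log(r/|z_k|) for z_k = 1: log(2.0/1) = 0.6931
  log(r/|z_k|) for z_k = 1: log(2.0/1) = 0.6931
  Outside zeros (3) contribute nothing to the Jensen sum.
Sum over inside zeros: 1.3863.
I(r) = log|p(0)| + (inside sum) = 1.0986 + 1.3863 = 2.4849.
Note: since some zeros are outside |z| ≤ r, the simplified n·log(r) form does NOT apply — only the inside zeros contribute.

I(r) ≈ 2.4849.


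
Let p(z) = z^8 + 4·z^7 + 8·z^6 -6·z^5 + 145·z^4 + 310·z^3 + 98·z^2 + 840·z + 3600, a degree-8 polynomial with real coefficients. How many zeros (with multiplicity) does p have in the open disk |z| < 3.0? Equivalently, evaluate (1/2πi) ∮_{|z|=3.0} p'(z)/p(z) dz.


The zeros of p are: (2 + 2i), (2 - 2i), (-3 + 3i), (-3 - 3i), (1 + 2i), (1 - 2i), (-2 + 1i), (-2 - 1i).
Their magnitudes are: 2.828, 2.828, 4.243, 4.243, 2.236, 2.236, 2.236, 2.236.
Zeros with |z| < R = 3.0: (2 + 2i), (2 - 2i), (1 + 2i), (1 - 2i), (-2 + 1i), (-2 - 1i).
Count = 6.
By the argument principle, (1/2πi) ∮_{|z|=R} p'(z)/p(z) dz equals exactly this count.

Number of zeros inside |z| < 3.0: 6.


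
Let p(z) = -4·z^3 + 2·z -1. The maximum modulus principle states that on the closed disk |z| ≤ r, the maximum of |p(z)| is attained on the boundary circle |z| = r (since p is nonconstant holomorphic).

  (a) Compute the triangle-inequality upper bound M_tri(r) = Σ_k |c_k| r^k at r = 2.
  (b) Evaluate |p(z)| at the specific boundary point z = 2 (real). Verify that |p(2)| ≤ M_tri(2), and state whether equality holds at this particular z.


Coefficients: c_0 = -1, c_1 = 2, c_2 = 0, c_3 = -4. Radius r = 2.
Part (a). Triangle bound: M_tri(r) = Σ_k |c_k| r^k
  = |-1|·2^0 + |2|·2^1 + |0|·2^2 + |-4|·2^3
  = 1 + 4 + 0 + 32 = 37.
This bounds M(r) := max_{|z|=r} |p(z)| from above; equality holds iff all terms c_k z^k can be made to align in phase at a single z on |z|=r.
Part (b). At z = 2 (real, on the circle |z| = r):
  p(2) = (-1)·2^0 + (2)·2^1 + (0)·2^2 + (-4)·2^3 = -29.
  |p(2)| = 29.
Check: |p(2)| = 29 ≤ 37 = M_tri(2). ✓ Equality does not hold at z = 2 (the coefficients have mixed signs, so the terms do not all align in phase there).

M_tri(2) = 37; |p(2)| = 29; equality at z=2: no.
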